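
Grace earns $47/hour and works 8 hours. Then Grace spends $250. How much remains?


Calculate earnings:
8 x $47 = $376
Subtract spending:
$376 - $250 = $126

$126


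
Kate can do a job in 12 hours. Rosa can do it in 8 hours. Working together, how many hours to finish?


Kate's rate: 1/12 of the job per hour
Rosa's rate: 1/8 of the job per hour
Combined rate: 1/12 + 1/8 = 5/24 per hour
Time = 1 / (5/24) = 24/5 = 4.8 hours

4.8 hours


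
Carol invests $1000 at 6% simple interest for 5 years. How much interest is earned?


Use the formula I = P x R x T / 100
P x R x T = 1000 x 6 x 5 = 30000
I = 30000 / 100 = $300

$300


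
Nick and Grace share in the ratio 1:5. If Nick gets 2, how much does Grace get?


Find the multiplier:
2 / 1 = 2
Apply to Grace's share:
5 x 2 = 10

10


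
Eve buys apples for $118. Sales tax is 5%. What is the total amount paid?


Calculate the tax:
5% of $118 = $5.90
Add tax to price:
$118 + $5.90 = $123.90

$123.90


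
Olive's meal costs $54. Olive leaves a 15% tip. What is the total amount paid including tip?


Calculate the tip:
15% of $54 = $8.10
Add tip to meal cost:
$54 + $8.10 = $62.10

$62.10


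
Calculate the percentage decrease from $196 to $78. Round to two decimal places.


Find the absolute change:
|78 - 196| = 118
Divide by original and multiply by 100:
118 / 196 x 100 = 60.2040...% ≈ 60.2%

60.2%


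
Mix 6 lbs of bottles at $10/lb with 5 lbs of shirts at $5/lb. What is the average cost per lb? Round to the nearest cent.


Cost of bottles:
6 x $10 = $60
Cost of shirts:
5 x $5 = $25
Total cost: $60 + $25 = $85
Total weight: 11 lbs
Average: $85 / 11 = $7.7272... ≈ $7.73/lb

$7.73/lb


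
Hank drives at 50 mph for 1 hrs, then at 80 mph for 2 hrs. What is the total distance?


Leg 1 distance:
50 x 1 = 50 miles
Leg 2 distance:
80 x 2 = 160 miles
Total distance:
50 + 160 = 210 miles

210 miles


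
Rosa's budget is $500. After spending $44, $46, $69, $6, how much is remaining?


Add up expenses:
$44 + $46 + $69 + $6 = $165
Subtract from budget:
$500 - $165 = $335

$335


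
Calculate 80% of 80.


Convert percentage to decimal:
80% = 0.8
Multiply:
80 x 0.8 = 64

64


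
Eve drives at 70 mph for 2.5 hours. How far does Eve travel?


Use the formula: distance = speed x time
Speed = 70 mph, Time = 2.5 hours
70 x 2.5 = 175 miles

175 miles


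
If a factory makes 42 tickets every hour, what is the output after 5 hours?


Production rate: 42 tickets per hour
Time: 5 hours
Total: 42 x 5 = 210 tickets

210 tickets


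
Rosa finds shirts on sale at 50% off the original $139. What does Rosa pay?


Calculate the discount amount:
50% of $139 = $69.50
Subtract from original:
$139 - $69.50 = $69.50

$69.50


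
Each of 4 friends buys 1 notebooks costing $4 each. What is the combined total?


Cost per person:
1 x $4 = $4
Group total:
4 x $4 = $16

$16


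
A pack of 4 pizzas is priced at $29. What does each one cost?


Total cost: $29
Number of items: 4
Unit price: $29 / 4 = $7.25

$7.25


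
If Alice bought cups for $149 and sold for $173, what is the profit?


Selling price = $173
Cost price = $149
Profit = selling price - cost price:
Profit = $173 - $149 = $24

$24


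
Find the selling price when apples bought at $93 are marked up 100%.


Calculate the markup amount:
100% of $93 = $93
Add to cost:
$93 + $93 = $186

$186


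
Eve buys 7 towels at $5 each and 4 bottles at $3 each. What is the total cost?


Cost of towels:
7 x $5 = $35
Cost of bottles:
4 x $3 = $12
Add both:
$35 + $12 = $47

$47


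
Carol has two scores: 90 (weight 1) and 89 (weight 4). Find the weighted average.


Weighted sum:
1 x 90 + 4 x 89 = 446
Total weight:
1 + 4 = 5
Weighted average:
446 / 5 = 89.2

89.2


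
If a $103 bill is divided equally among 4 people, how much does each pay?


Total bill: $103
Number of people: 4
Each pays: $103 / 4 = $25.75

$25.75


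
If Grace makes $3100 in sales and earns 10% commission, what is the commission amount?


Convert rate to decimal:
10% = 0.1
Multiply by sales:
$3100 x 0.1 = $310

$310


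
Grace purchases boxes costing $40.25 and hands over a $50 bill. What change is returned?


Start with the amount paid:
$50
Subtract the price:
$50 - $40.25 = $9.75

$9.75


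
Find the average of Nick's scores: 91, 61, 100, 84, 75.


Add the scores:
91 + 61 + 100 + 84 + 75 = 411
Divide by the number of tests:
411 / 5 = 82.2

82.2


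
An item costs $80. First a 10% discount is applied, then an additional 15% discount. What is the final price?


First discount:
10% of $80 = $8
Price after first discount:
$80 - $8 = $72
Second discount:
15% of $72 = $10.80
Final price:
$72 - $10.80 = $61.20

$61.20


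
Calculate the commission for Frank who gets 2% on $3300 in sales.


Convert rate to decimal:
2% = 0.02
Multiply by sales:
$3300 x 0.02 = $66

$66


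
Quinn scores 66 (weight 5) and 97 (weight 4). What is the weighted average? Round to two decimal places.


Weighted sum:
5 x 66 + 4 x 97 = 718
Total weight:
5 + 4 = 9
Weighted average:
718 / 9 = 79.7777... ≈ 79.78

79.78


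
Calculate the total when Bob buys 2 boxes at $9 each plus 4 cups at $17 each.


Cost of boxes:
2 x $9 = $18
Cost of cups:
4 x $17 = $68
Add both:
$18 + $68 = $86

$86


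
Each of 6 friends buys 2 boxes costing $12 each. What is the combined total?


Cost per person:
2 x $12 = $24
Group total:
6 x $24 = $144

$144


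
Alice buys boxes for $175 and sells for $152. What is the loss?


Selling price = $152
Cost price = $175
Loss = cost price - selling price:
Loss = $175 - $152 = $23

$23


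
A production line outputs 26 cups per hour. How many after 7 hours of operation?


Production rate: 26 cups per hour
Time: 7 hours
Total: 26 x 7 = 182 cups

182 cups


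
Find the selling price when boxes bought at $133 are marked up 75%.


Calculate the markup amount:
75% of $133 = $99.75
Add to cost:
$133 + $99.75 = $232.75

$232.75


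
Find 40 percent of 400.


Convert percentage to decimal:
40% = 0.4
Multiply:
400 x 0.4 = 160

160


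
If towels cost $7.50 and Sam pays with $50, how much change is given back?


Start with the amount paid:
$50
Subtract the price:
$50 - $7.50 = $42.50

$42.50


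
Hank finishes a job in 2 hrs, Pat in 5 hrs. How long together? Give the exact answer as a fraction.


Hank's rate: 1/2 of the job per hour
Pat's rate: 1/5 of the job per hour
Combined rate: 1/2 + 1/5 = 7/10 per hour
Time = 1 / (7/10) = 10/7 hours (≈ 1.43 hours)

10/7 hours


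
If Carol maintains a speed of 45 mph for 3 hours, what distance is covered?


Use the formula: distance = speed x time
Speed = 45 mph, Time = 3 hours
45 x 3 = 135 miles

135 miles


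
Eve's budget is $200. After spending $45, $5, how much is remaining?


Add up expenses:
$45 + $5 = $50
Subtract from budget:
$200 - $50 = $150

$150


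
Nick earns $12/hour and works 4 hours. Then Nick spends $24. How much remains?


Calculate earnings:
4 x $12 = $48
Subtract spending:
$48 - $24 = $24

$24


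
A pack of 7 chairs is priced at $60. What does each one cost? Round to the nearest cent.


Total cost: $60
Number of items: 7
Unit price: $60 / 7 = $8.5714... ≈ $8.57

$8.57


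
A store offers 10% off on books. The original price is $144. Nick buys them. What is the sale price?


Calculate the discount amount:
10% of $144 = $14.40
Subtract from original:
$144 - $14.40 = $129.60

$129.60


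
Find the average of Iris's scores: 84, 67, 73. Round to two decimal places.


Add the scores:
84 + 67 + 73 = 224
Divide by the number of tests:
224 / 3 = 74.6666... ≈ 74.67

74.67


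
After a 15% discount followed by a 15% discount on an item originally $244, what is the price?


First discount:
15% of $244 = $36.60
Price after first discount:
$244 - $36.60 = $207.40
Second discount:
15% of $207.40 = $31.11
Final price:
$207.40 - $31.11 = $176.29

$176.29


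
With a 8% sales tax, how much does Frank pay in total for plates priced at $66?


Calculate the tax:
8% of $66 = $5.28
Add tax to price:
$66 + $5.28 = $71.28

$71.28


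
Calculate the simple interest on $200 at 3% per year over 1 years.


Use the formula I = P x R x T / 100
P x R x T = 200 x 3 x 1 = 600
I = 600 / 100 = $6

$6


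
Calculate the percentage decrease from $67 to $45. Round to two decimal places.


Find the absolute change:
|45 - 67| = 22
Divide by original and multiply by 100:
22 / 67 x 100 = 32.8358...% ≈ 32.84%

32.84%


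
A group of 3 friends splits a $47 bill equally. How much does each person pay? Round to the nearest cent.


Total bill: $47
Number of people: 3
Each pays: $47 / 3 = $15.6666... ≈ $15.67

$15.67


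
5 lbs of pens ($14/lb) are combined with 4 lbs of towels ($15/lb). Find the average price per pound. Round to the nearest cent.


Cost of pens:
5 x $14 = $70
Cost of towels:
4 x $15 = $60
Total cost: $70 + $60 = $130
Total weight: 9 lbs
Average: $130 / 9 = $14.4444... ≈ $14.44/lb

$14.44/lb


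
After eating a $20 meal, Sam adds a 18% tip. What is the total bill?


Calculate the tip:
18% of $20 = $3.60
Add tip to meal cost:
$20 + $3.60 = $23.60

$23.60


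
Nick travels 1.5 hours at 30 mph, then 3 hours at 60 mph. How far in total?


Leg 1 distance:
30 x 1.5 = 45 miles
Leg 2 distance:
60 x 3 = 180 miles
Total distance:
45 + 180 = 225 miles

225 miles


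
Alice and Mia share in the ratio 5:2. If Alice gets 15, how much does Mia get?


Find the multiplier:
15 / 5 = 3
Apply to Mia's share:
2 x 3 = 6

6


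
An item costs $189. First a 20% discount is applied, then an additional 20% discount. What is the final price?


First discount:
20% of $189 = $37.80
Price after first discount:
$189 - $37.80 = $151.20
Second discount:
20% of $151.20 = $30.24
Final price:
$151.20 - $30.24 = $120.96

$120.96


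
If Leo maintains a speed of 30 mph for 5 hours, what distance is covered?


Use the formula: distance = speed x time
Speed = 30 mph, Time = 5 hours
30 x 5 = 150 miles

150 miles


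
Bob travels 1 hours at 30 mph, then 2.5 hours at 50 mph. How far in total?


Leg 1 distance:
30 x 1 = 30 miles
Leg 2 distance:
50 x 2.5 = 125 miles
Total distance:
30 + 125 = 155 miles

155 miles


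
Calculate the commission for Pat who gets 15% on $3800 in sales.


Convert rate to decimal:
15% = 0.15
Multiply by sales:
$3800 x 0.15 = $570

$570


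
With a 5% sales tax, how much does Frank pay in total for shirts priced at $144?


Calculate the tax:
5% of $144 = $7.20
Add tax to price:
$144 + $7.20 = $151.20

$151.20


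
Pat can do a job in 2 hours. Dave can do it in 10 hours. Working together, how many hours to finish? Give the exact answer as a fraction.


Pat's rate: 1/2 of the job per hour
Dave's rate: 1/10 of the job per hour
Combined rate: 1/2 + 1/10 = 3/5 per hour
Time = 1 / (3/5) = 5/3 hours (≈ 1.67 hours)

5/3 hours


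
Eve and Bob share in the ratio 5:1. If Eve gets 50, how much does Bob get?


Find the multiplier:
50 / 5 = 10
Apply to Bob's share:
1 x 10 = 10

10


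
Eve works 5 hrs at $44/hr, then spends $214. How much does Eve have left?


Calculate earnings:
5 x $44 = $220
Subtract spending:
$220 - $214 = $6

$6


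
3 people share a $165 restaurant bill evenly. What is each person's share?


Total bill: $165
Number of people: 3
Each pays: $165 / 3 = $55

$55


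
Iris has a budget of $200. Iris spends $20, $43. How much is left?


Add up expenses:
$20 + $43 = $63
Subtract from budget:
$200 - $63 = $137

$137


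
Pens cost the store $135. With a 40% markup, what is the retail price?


Calculate the markup amount:
40% of $135 = $54
Add to cost:
$135 + $54 = $189

$189


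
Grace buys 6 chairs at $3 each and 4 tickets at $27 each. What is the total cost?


Cost of chairs:
6 x $3 = $18
Cost of tickets:
4 x $27 = $108
Add both:
$18 + $108 = $126

$126


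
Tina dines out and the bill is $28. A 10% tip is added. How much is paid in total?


Calculate the tip:
10% of $28 = $2.80
Add tip to meal cost:
$28 + $2.80 = $30.80

$30.80


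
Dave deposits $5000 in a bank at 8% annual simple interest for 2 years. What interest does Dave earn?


Use the formula I = P x R x T / 100
P x R x T = 5000 x 8 x 2 = 80000
I = 80000 / 100 = $800

$800


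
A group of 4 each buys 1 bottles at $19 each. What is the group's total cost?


Cost per person:
1 x $19 = $19
Group total:
4 x $19 = $76

$76


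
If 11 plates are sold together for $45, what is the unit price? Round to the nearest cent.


Total cost: $45
Number of items: 11
Unit price: $45 / 11 = $4.0909... ≈ $4.09

$4.09


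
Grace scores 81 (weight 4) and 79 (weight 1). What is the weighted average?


Weighted sum:
4 x 81 + 1 x 79 = 403
Total weight:
4 + 1 = 5
Weighted average:
403 / 5 = 80.6

80.6


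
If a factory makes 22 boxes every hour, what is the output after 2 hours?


Production rate: 22 boxes per hour
Time: 2 hours
Total: 22 x 2 = 44 boxes

44 boxes


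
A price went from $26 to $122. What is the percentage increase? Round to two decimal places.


Find the absolute change:
|122 - 26| = 96
Divide by original and multiply by 100:
96 / 26 x 100 = 369.2307...% ≈ 369.23%

369.23%


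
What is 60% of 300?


Convert percentage to decimal:
60% = 0.6
Multiply:
300 x 0.6 = 180

180


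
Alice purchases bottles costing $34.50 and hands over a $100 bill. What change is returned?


Start with the amount paid:
$100
Subtract the price:
$100 - $34.50 = $65.50

$65.50


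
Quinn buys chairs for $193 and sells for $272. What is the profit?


Selling price = $272
Cost price = $193
Profit = selling price - cost price:
Profit = $272 - $193 = $79

$79


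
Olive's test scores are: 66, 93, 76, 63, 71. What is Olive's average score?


Add the scores:
66 + 93 + 76 + 63 + 71 = 369
Divide by the number of tests:
369 / 5 = 73.8

73.8


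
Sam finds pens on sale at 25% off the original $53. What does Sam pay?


Calculate the discount amount:
25% of $53 = $13.25
Subtract from original:
$53 - $13.25 = $39.75

$39.75


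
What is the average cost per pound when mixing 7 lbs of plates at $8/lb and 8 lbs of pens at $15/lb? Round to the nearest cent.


Cost of plates:
7 x $8 = $56
Cost of pens:
8 x $15 = $120
Total cost: $56 + $120 = $176
Total weight: 15 lbs
Average: $176 / 15 = $11.7333... ≈ $11.73/lb

$11.73/lb


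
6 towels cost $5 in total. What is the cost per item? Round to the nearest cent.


Total cost: $5
Number of items: 6
Unit price: $5 / 6 = $0.8333... ≈ $0.83

$0.83


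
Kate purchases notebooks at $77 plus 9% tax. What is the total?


Calculate the tax:
9% of $77 = $6.93
Add tax to price:
$77 + $6.93 = $83.93

$83.93


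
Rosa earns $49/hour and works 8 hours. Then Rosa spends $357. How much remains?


Calculate earnings:
8 x $49 = $392
Subtract spending:
$392 - $357 = $35

$35


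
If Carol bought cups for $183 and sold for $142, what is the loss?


Selling price = $142
Cost price = $183
Loss = cost price - selling price:
Loss = $183 - $142 = $41

$41


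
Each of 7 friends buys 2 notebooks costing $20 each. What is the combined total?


Cost per person:
2 x $20 = $40
Group total:
7 x $40 = $280

$280


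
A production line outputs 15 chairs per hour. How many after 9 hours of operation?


Production rate: 15 chairs per hour
Time: 9 hours
Total: 15 x 9 = 135 chairs

135 chairs


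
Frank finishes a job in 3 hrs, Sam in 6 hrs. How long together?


Frank's rate: 1/3 of the job per hour
Sam's rate: 1/6 of the job per hour
Combined rate: 1/3 + 1/6 = 1/2 per hour
Time = 1 / (1/2) = 2 hours

2 hours


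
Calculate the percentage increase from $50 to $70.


Find the absolute change:
|70 - 50| = 20
Divide by original and multiply by 100:
20 / 50 x 100 = 40%

40%


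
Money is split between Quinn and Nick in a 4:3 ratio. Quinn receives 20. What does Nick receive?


Find the multiplier:
20 / 4 = 5
Apply to Nick's share:
3 x 5 = 15

15


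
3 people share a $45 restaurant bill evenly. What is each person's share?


Total bill: $45
Number of people: 3
Each pays: $45 / 3 = $15

$15


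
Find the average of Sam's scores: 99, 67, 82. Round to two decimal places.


Add the scores:
99 + 67 + 82 = 248
Divide by the number of tests:
248 / 3 = 82.6666... ≈ 82.67

82.67


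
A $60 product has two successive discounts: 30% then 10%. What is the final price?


First discount:
30% of $60 = $18
Price after first discount:
$60 - $18 = $42
Second discount:
10% of $42 = $4.20
Final price:
$42 - $4.20 = $37.80

$37.80


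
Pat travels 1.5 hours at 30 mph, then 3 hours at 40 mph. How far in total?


Leg 1 distance:
30 x 1.5 = 45 miles
Leg 2 distance:
40 x 3 = 120 miles
Total distance:
45 + 120 = 165 miles

165 miles


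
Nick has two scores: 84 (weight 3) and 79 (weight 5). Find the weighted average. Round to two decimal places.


Weighted sum:
3 x 84 + 5 x 79 = 647
Total weight:
3 + 5 = 8
Weighted average:
647 / 8 = 80.875 ≈ 80.88

80.88


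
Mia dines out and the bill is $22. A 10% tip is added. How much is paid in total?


Calculate the tip:
10% of $22 = $2.20
Add tip to meal cost:
$22 + $2.20 = $24.20

$24.20


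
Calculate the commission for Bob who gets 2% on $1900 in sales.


Convert rate to decimal:
2% = 0.02
Multiply by sales:
$1900 x 0.02 = $38

$38


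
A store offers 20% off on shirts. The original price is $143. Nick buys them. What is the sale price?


Calculate the discount amount:
20% of $143 = $28.60
Subtract from original:
$143 - $28.60 = $114.40

$114.40


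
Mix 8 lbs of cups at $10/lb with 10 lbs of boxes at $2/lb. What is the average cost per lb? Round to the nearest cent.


Cost of cups:
8 x $10 = $80
Cost of boxes:
10 x $2 = $20
Total cost: $80 + $20 = $100
Total weight: 18 lbs
Average: $100 / 18 = $5.5555... ≈ $5.56/lb

$5.56/lb


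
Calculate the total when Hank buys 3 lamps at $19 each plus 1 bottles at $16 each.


Cost of lamps:
3 x $19 = $57
Cost of bottles:
1 x $16 = $16
Add both:
$57 + $16 = $73

$73


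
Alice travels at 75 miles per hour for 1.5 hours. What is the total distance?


Use the formula: distance = speed x time
Speed = 75 mph, Time = 1.5 hours
75 x 1.5 = 112.5 miles

112.5 miles


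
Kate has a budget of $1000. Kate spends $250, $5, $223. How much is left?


Add up expenses:
$250 + $5 + $223 = $478
Subtract from budget:
$1000 - $478 = $522

$522


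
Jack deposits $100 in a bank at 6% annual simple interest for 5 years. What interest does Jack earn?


Use the formula I = P x R x T / 100
P x R x T = 100 x 6 x 5 = 3000
I = 3000 / 100 = $30

$30


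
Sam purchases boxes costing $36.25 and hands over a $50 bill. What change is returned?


Start with the amount paid:
$50
Subtract the price:
$50 - $36.25 = $13.75

$13.75


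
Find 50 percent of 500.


Convert percentage to decimal:
50% = 0.5
Multiply:
500 x 0.5 = 250

250


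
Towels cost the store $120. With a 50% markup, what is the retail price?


Calculate the markup amount:
50% of $120 = $60
Add to cost:
$120 + $60 = $180

$180


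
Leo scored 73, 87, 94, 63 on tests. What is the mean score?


Add the scores:
73 + 87 + 94 + 63 = 317
Divide by the number of tests:
317 / 4 = 79.25

79.25


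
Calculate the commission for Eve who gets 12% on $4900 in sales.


Convert rate to decimal:
12% = 0.12
Multiply by sales:
$4900 x 0.12 = $588

$588


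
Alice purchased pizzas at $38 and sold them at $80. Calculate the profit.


Selling price = $80
Cost price = $38
Profit = selling price - cost price:
Profit = $80 - $38 = $42

$42


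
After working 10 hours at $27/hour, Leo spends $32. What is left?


Calculate earnings:
10 x $27 = $270
Subtract spending:
$270 - $32 = $238

$238


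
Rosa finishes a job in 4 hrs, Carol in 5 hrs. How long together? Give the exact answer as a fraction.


Rosa's rate: 1/4 of the job per hour
Carol's rate: 1/5 of the job per hour
Combined rate: 1/4 + 1/5 = 9/20 per hour
Time = 1 / (9/20) = 20/9 hours (≈ 2.22 hours)

20/9 hours


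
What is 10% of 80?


Convert percentage to decimal:
10% = 0.1
Multiply:
80 x 0.1 = 8

8


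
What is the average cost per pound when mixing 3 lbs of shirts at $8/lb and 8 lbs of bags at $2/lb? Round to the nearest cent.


Cost of shirts:
3 x $8 = $24
Cost of bags:
8 x $2 = $16
Total cost: $24 + $16 = $40
Total weight: 11 lbs
Average: $40 / 11 = $3.6363... ≈ $3.64/lb

$3.64/lb


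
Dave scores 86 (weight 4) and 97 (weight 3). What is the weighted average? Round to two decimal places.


Weighted sum:
4 x 86 + 3 x 97 = 635
Total weight:
4 + 3 = 7
Weighted average:
635 / 7 = 90.7142... ≈ 90.71

90.71


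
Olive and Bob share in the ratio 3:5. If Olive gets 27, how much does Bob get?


Find the multiplier:
27 / 3 = 9
Apply to Bob's share:
5 x 9 = 45

45


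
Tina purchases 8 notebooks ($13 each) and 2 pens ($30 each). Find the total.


Cost of notebooks:
8 x $13 = $104
Cost of pens:
2 x $30 = $60
Add both:
$104 + $60 = $164

$164


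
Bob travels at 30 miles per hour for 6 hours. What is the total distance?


Use the formula: distance = speed x time
Speed = 30 mph, Time = 6 hours
30 x 6 = 180 miles

180 miles


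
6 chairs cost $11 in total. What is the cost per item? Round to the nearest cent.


Total cost: $11
Number of items: 6
Unit price: $11 / 6 = $1.8333... ≈ $1.83

$1.83


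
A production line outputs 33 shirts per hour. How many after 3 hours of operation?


Production rate: 33 shirts per hour
Time: 3 hours
Total: 33 x 3 = 99 shirts

99 shirts


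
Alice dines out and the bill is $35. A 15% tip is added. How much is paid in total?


Calculate the tip:
15% of $35 = $5.25
Add tip to meal cost:
$35 + $5.25 = $40.25

$40.25


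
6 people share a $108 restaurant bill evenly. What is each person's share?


Total bill: $108
Number of people: 6
Each pays: $108 / 6 = $18

$18


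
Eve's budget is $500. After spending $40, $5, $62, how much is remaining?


Add up expenses:
$40 + $5 + $62 = $107
Subtract from budget:
$500 - $107 = $393

$393


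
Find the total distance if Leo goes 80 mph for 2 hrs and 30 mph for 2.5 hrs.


Leg 1 distance:
80 x 2 = 160 miles
Leg 2 distance:
30 x 2.5 = 75 miles
Total distance:
160 + 75 = 235 miles

235 miles


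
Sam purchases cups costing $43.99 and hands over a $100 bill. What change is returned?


Start with the amount paid:
$100
Subtract the price:
$100 - $43.99 = $56.01

$56.01


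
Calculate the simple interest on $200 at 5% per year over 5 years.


Use the formula I = P x R x T / 100
P x R x T = 200 x 5 x 5 = 5000
I = 5000 / 100 = $50

$50


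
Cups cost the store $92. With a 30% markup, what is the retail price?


Calculate the markup amount:
30% of $92 = $27.60
Add to cost:
$92 + $27.60 = $119.60

$119.60


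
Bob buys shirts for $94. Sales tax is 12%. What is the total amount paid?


Calculate the tax:
12% of $94 = $11.28
Add tax to price:
$94 + $11.28 = $105.28

$105.28


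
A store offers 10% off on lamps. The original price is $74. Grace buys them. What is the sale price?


Calculate the discount amount:
10% of $74 = $7.40
Subtract from original:
$74 - $7.40 = $66.60

$66.60


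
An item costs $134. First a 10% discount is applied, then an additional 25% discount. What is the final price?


First discount:
10% of $134 = $13.40
Price after first discount:
$134 - $13.40 = $120.60
Second discount:
25% of $120.60 = $30.15
Final price:
$120.60 - $30.15 = $90.45

$90.45


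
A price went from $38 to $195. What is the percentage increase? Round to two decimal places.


Find the absolute change:
|195 - 38| = 157
Divide by original and multiply by 100:
157 / 38 x 100 = 413.1578...% ≈ 413.16%

413.16%


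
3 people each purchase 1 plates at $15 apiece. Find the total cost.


Cost per person:
1 x $15 = $15
Group total:
3 x $15 = $45

$45


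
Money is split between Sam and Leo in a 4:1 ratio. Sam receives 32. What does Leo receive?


Find the multiplier:
32 / 4 = 8
Apply to Leo's share:
1 x 8 = 8

8


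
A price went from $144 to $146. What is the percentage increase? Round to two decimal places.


Find the absolute change:
|146 - 144| = 2
Divide by original and multiply by 100:
2 / 144 x 100 = 1.3888...% ≈ 1.39%

1.39%


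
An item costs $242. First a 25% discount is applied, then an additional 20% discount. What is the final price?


First discount:
25% of $242 = $60.50
Price after first discount:
$242 - $60.50 = $181.50
Second discount:
20% of $181.50 = $36.30
Final price:
$181.50 - $36.30 = $145.20

$145.20


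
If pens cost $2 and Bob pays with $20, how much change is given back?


Start with the amount paid:
$20
Subtract the price:
$20 - $2 = $18

$18


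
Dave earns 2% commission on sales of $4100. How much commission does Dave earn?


Convert rate to decimal:
2% = 0.02
Multiply by sales:
$4100 x 0.02 = $82

$82


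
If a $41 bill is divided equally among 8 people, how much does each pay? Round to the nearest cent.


Total bill: $41
Number of people: 8
Each pays: $41 / 8 = $5.125 ≈ $5.13

$5.13


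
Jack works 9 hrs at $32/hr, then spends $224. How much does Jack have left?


Calculate earnings:
9 x $32 = $288
Subtract spending:
$288 - $224 = $64

$64


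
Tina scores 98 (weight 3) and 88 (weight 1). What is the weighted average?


Weighted sum:
3 x 98 + 1 x 88 = 382
Total weight:
3 + 1 = 4
Weighted average:
382 / 4 = 95.5

95.5


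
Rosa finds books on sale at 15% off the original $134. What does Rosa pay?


Calculate the discount amount:
15% of $134 = $20.10
Subtract from original:
$134 - $20.10 = $113.90

$113.90


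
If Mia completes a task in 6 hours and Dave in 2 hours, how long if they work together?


Mia's rate: 1/6 of the job per hour
Dave's rate: 1/2 of the job per hour
Combined rate: 1/6 + 1/2 = 2/3 per hour
Time = 1 / (2/3) = 3/2 = 1.5 hours

1.5 hours


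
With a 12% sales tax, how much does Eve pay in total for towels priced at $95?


Calculate the tax:
12% of $95 = $11.40
Add tax to price:
$95 + $11.40 = $106.40

$106.40


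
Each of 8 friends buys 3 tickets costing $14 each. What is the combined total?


Cost per person:
3 x $14 = $42
Group total:
8 x $42 = $336

$336


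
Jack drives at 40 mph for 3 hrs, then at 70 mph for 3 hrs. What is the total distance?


Leg 1 distance:
40 x 3 = 120 miles
Leg 2 distance:
70 x 3 = 210 miles
Total distance:
120 + 210 = 330 miles

330 miles


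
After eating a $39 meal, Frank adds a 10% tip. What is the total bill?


Calculate the tip:
10% of $39 = $3.90
Add tip to meal cost:
$39 + $3.90 = $42.90

$42.90


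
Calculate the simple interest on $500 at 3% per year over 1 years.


Use the formula I = P x R x T / 100
P x R x T = 500 x 3 x 1 = 1500
I = 1500 / 100 = $15

$15


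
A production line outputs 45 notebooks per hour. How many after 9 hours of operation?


Production rate: 45 notebooks per hour
Time: 9 hours
Total: 45 x 9 = 405 notebooks

405 notebooks


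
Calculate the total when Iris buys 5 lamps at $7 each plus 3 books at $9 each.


Cost of lamps:
5 x $7 = $35
Cost of books:
3 x $9 = $27
Add both:
$35 + $27 = $62

$62


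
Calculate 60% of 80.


Convert percentage to decimal:
60% = 0.6
Multiply:
80 x 0.6 = 48

48


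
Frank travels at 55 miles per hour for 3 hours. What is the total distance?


Use the formula: distance = speed x time
Speed = 55 mph, Time = 3 hours
55 x 3 = 165 miles

165 miles


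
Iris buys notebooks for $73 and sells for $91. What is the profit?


Selling price = $91
Cost price = $73
Profit = selling price - cost price:
Profit = $91 - $73 = $18

$18


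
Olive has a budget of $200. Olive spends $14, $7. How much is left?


Add up expenses:
$14 + $7 = $21
Subtract from budget:
$200 - $21 = $179

$179


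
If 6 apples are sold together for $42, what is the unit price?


Total cost: $42
Number of items: 6
Unit price: $42 / 6 = $7

$7


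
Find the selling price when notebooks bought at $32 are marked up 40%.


Calculate the markup amount:
40% of $32 = $12.80
Add to cost:
$32 + $12.80 = $44.80

$44.80


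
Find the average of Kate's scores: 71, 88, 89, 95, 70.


Add the scores:
71 + 88 + 89 + 95 + 70 = 413
Divide by the number of tests:
413 / 5 = 82.6

82.6


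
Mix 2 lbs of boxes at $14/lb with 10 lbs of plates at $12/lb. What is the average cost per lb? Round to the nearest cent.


Cost of boxes:
2 x $14 = $28
Cost of plates:
10 x $12 = $120
Total cost: $28 + $120 = $148
Total weight: 12 lbs
Average: $148 / 12 = $12.3333... ≈ $12.33/lb

$12.33/lb


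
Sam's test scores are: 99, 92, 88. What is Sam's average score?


Add the scores:
99 + 92 + 88 = 279
Divide by the number of tests:
279 / 3 = 93

93


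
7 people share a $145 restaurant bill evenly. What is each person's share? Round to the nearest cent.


Total bill: $145
Number of people: 7
Each pays: $145 / 7 = $20.7142... ≈ $20.71

$20.71


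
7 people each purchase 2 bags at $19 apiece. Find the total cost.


Cost per person:
2 x $19 = $38
Group total:
7 x $38 = $266

$266


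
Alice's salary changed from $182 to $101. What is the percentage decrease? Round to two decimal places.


Find the absolute change:
|101 - 182| = 81
Divide by original and multiply by 100:
81 / 182 x 100 = 44.5054...% ≈ 44.51%

44.51%


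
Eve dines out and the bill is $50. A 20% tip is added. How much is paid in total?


Calculate the tip:
20% of $50 = $10
Add tip to meal cost:
$50 + $10 = $60

$60


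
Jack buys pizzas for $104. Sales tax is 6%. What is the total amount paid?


Calculate the tax:
6% of $104 = $6.24
Add tax to price:
$104 + $6.24 = $110.24

$110.24


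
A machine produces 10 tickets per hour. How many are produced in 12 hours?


Production rate: 10 tickets per hour
Time: 12 hours
Total: 10 x 12 = 120 tickets

120 tickets


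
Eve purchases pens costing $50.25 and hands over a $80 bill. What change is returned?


Start with the amount paid:
$80
Subtract the price:
$80 - $50.25 = $29.75

$29.75


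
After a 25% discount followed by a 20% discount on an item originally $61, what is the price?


First discount:
25% of $61 = $15.25
Price after first discount:
$61 - $15.25 = $45.75
Second discount:
20% of $45.75 = $9.15
Final price:
$45.75 - $9.15 = $36.60

$36.60


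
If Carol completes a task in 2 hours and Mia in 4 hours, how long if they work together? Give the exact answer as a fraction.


Carol's rate: 1/2 of the job per hour
Mia's rate: 1/4 of the job per hour
Combined rate: 1/2 + 1/4 = 3/4 per hour
Time = 1 / (3/4) = 4/3 hours (≈ 1.33 hours)

4/3 hours


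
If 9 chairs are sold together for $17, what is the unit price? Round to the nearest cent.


Total cost: $17
Number of items: 9
Unit price: $17 / 9 = $1.8888... ≈ $1.89

$1.89


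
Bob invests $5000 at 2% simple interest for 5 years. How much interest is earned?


Use the formula I = P x R x T / 100
P x R x T = 5000 x 2 x 5 = 50000
I = 50000 / 100 = $500

$500


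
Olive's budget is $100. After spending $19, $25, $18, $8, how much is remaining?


Add up expenses:
$19 + $25 + $18 + $8 = $70
Subtract from budget:
$100 - $70 = $30

$30


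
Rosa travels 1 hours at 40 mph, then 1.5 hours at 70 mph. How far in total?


Leg 1 distance:
40 x 1 = 40 miles
Leg 2 distance:
70 x 1.5 = 105 miles
Total distance:
40 + 105 = 145 miles

145 miles


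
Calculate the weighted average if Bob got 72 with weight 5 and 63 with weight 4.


Weighted sum:
5 x 72 + 4 x 63 = 612
Total weight:
5 + 4 = 9
Weighted average:
612 / 9 = 68

68


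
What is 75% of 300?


Convert percentage to decimal:
75% = 0.75
Multiply:
300 x 0.75 = 225

225


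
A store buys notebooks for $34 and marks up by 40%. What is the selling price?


Calculate the markup amount:
40% of $34 = $13.60
Add to cost:
$34 + $13.60 = $47.60

$47.60


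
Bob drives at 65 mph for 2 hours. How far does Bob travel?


Use the formula: distance = speed x time
Speed = 65 mph, Time = 2 hours
65 x 2 = 130 miles

130 miles


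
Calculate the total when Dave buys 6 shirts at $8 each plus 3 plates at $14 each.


Cost of shirts:
6 x $8 = $48
Cost of plates:
3 x $14 = $42
Add both:
$48 + $42 = $90

$90


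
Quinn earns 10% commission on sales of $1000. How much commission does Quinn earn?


Convert rate to decimal:
10% = 0.1
Multiply by sales:
$1000 x 0.1 = $100

$100


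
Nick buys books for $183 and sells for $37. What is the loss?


Selling price = $37
Cost price = $183
Loss = cost price - selling price:
Loss = $183 - $37 = $146

$146


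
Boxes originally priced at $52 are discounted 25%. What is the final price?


Calculate the discount amount:
25% of $52 = $13
Subtract from original:
$52 - $13 = $39

$39


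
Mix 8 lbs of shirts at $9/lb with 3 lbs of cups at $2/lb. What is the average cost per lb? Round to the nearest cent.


Cost of shirts:
8 x $9 = $72
Cost of cups:
3 x $2 = $6
Total cost: $72 + $6 = $78
Total weight: 11 lbs
Average: $78 / 11 = $7.0909... ≈ $7.09/lb

$7.09/lb


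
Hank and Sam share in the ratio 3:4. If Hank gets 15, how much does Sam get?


Find the multiplier:
15 / 3 = 5
Apply to Sam's share:
4 x 5 = 20

20


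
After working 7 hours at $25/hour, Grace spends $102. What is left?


Calculate earnings:
7 x $25 = $175
Subtract spending:
$175 - $102 = $73

$73


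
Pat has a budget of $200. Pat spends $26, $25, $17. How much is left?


Add up expenses:
$26 + $25 + $17 = $68
Subtract from budget:
$200 - $68 = $132

$132


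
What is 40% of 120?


Convert percentage to decimal:
40% = 0.4
Multiply:
120 x 0.4 = 48

48


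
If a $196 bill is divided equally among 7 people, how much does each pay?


Total bill: $196
Number of people: 7
Each pays: $196 / 7 = $28

$28


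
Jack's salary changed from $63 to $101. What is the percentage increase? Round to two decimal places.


Find the absolute change:
|101 - 63| = 38
Divide by original and multiply by 100:
38 / 63 x 100 = 60.3174...% ≈ 60.32%

60.32%


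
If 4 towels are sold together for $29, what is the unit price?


Total cost: $29
Number of items: 4
Unit price: $29 / 4 = $7.25

$7.25


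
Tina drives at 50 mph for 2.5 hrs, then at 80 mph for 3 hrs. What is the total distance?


Leg 1 distance:
50 x 2.5 = 125 miles
Leg 2 distance:
80 x 3 = 240 miles
Total distance:
125 + 240 = 365 miles

365 miles


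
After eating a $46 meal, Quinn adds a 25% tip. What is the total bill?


Calculate the tip:
25% of $46 = $11.50
Add tip to meal cost:
$46 + $11.50 = $57.50

$57.50


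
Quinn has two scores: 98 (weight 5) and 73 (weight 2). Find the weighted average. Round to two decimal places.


Weighted sum:
5 x 98 + 2 x 73 = 636
Total weight:
5 + 2 = 7
Weighted average:
636 / 7 = 90.8571... ≈ 90.86

90.86


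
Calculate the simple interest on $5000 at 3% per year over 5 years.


Use the formula I = P x R x T / 100
P x R x T = 5000 x 3 x 5 = 75000
I = 75000 / 100 = $750

$750


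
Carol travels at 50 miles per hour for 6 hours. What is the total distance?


Use the formula: distance = speed x time
Speed = 50 mph, Time = 6 hours
50 x 6 = 300 miles

300 miles


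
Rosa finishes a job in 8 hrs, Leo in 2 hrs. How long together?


Rosa's rate: 1/8 of the job per hour
Leo's rate: 1/2 of the job per hour
Combined rate: 1/8 + 1/2 = 5/8 per hour
Time = 1 / (5/8) = 8/5 = 1.6 hours

1.6 hours


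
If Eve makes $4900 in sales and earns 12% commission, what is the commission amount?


Convert rate to decimal:
12% = 0.12
Multiply by sales:
$4900 x 0.12 = $588

$588


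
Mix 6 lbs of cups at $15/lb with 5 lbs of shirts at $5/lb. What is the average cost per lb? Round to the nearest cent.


Cost of cups:
6 x $15 = $90
Cost of shirts:
5 x $5 = $25
Total cost: $90 + $25 = $115
Total weight: 11 lbs
Average: $115 / 11 = $10.4545... ≈ $10.45/lb

$10.45/lb


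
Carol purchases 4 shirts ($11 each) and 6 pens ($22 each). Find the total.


Cost of shirts:
4 x $11 = $44
Cost of pens:
6 x $22 = $132
Add both:
$44 + $132 = $176

$176


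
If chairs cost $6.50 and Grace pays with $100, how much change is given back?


Start with the amount paid:
$100
Subtract the price:
$100 - $6.50 = $93.50

$93.50


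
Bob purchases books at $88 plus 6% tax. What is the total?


Calculate the tax:
6% of $88 = $5.28
Add tax to price:
$88 + $5.28 = $93.28

$93.28


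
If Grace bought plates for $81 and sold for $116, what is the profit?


Selling price = $116
Cost price = $81
Profit = selling price - cost price:
Profit = $116 - $81 = $35

$35


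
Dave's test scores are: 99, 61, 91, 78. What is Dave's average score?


Add the scores:
99 + 61 + 91 + 78 = 329
Divide by the number of tests:
329 / 4 = 82.25

82.25


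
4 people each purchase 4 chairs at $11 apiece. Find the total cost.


Cost per person:
4 x $11 = $44
Group total:
4 x $44 = $176

$176


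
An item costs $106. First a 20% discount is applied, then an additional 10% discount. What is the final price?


First discount:
20% of $106 = $21.20
Price after first discount:
$106 - $21.20 = $84.80
Second discount:
10% of $84.80 = $8.48
Final price:
$84.80 - $8.48 = $76.32

$76.32


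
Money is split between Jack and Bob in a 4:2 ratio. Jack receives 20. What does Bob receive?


Find the multiplier:
20 / 4 = 5
Apply to Bob's share:
2 x 5 = 10

10


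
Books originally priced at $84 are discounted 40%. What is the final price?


Calculate the discount amount:
40% of $84 = $33.60
Subtract from original:
$84 - $33.60 = $50.40

$50.40


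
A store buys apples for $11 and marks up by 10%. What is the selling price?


Calculate the markup amount:
10% of $11 = $1.10
Add to cost:
$11 + $1.10 = $12.10

$12.10


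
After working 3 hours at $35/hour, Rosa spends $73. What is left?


Calculate earnings:
3 x $35 = $105
Subtract spending:
$105 - $73 = $32

$32


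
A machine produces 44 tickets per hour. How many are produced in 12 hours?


Production rate: 44 tickets per hour
Time: 12 hours
Total: 44 x 12 = 528 tickets

528 tickets


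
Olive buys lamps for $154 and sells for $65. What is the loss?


Selling price = $65
Cost price = $154
Loss = cost price - selling price:
Loss = $154 - $65 = $89

$89


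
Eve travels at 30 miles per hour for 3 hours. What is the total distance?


Use the formula: distance = speed x time
Speed = 30 mph, Time = 3 hours
30 x 3 = 90 miles

90 miles


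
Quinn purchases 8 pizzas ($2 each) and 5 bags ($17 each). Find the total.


Cost of pizzas:
8 x $2 = $16
Cost of bags:
5 x $17 = $85
Add both:
$16 + $85 = $101

$101


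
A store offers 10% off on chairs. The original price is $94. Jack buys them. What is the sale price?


Calculate the discount amount:
10% of $94 = $9.40
Subtract from original:
$94 - $9.40 = $84.60

$84.60


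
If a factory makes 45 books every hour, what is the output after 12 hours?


Production rate: 45 books per hour
Time: 12 hours
Total: 45 x 12 = 540 books

540 books


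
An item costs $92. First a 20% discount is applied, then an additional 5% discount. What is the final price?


First discount:
20% of $92 = $18.40
Price after first discount:
$92 - $18.40 = $73.60
Second discount:
5% of $73.60 = $3.68
Final price:
$73.60 - $3.68 = $69.92

$69.92
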